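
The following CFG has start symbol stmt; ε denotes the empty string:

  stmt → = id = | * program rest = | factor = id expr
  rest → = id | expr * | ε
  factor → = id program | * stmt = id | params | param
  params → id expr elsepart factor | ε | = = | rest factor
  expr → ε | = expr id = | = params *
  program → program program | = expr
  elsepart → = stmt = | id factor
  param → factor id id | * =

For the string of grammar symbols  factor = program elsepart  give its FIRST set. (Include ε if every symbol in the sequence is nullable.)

{ *, =, id }

Add FIRST(factor)\{ε} = { *, =, id }; factor is nullable, continue.
= is a terminal; add {=} and stop.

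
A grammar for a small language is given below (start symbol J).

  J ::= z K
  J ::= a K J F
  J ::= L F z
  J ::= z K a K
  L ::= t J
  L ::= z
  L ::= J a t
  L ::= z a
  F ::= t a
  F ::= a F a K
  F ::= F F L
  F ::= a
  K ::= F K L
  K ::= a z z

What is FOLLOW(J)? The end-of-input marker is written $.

{ $, a, t, z }

J is the start symbol, so $ ∈ FOLLOW(J).
In J ::= a K J F: add FIRST(F) = { a, t }.
In L ::= t J: J is at the end, add FOLLOW(L) = { $, a, t, z }.
In L ::= J a t: add FIRST(a t) = { a }.
Union: FOLLOW(J) = { $, a, t, z }.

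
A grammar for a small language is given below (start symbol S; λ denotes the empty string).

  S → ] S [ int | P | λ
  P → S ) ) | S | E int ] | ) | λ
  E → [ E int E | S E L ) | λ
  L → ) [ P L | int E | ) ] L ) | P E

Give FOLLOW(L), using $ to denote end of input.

{ ) }

In E → S E L ): add FIRST()) = { ) }.
In L → ) [ P L: L is at the end, add FOLLOW(L) = { ) }.
In L → ) ] L ): add FIRST()) = { ) }.
Union: FOLLOW(L) = { ) }.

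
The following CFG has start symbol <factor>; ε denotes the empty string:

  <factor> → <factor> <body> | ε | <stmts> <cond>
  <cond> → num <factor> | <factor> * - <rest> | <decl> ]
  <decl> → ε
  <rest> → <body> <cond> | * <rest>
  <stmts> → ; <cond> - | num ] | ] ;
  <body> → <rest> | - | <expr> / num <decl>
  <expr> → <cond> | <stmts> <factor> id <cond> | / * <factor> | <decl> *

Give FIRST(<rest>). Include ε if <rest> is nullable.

From <rest> → <body> <cond>: add FIRST(<body>) = { *, -, /, ;, ], num }.
<rest> → * <rest> contributes {*}.
Union: FIRST(<rest>) = { *, -, /, ;, ], num }.

{ *, -, /, ;, ], num }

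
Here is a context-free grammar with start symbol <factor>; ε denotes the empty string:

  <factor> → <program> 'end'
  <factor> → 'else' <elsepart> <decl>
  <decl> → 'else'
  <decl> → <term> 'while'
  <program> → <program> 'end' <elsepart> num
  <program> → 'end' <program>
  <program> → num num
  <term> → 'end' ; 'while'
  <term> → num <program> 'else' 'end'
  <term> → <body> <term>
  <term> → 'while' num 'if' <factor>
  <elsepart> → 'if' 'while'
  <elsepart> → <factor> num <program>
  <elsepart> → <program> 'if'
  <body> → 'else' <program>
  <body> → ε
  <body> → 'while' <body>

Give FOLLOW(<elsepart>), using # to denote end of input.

{ 'else', 'end', 'while', num }

In <factor> → 'else' <elsepart> <decl>: add FIRST(<decl>) = { 'else', 'end', 'while', num }.
In <program> → <program> 'end' <elsepart> num: add FIRST(num) = { num }.
Union: FOLLOW(<elsepart>) = { 'else', 'end', 'while', num }.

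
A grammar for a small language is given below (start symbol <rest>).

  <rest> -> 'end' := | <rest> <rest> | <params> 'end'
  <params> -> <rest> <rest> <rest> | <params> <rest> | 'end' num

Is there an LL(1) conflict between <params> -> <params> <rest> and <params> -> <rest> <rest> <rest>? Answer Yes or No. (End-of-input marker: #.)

FIRST(<params> <rest>) = { 'end' } and FIRST(<rest> <rest> <rest>) = { 'end' }.
Both contain 'end', so the two alternatives are not disjoint — LL(1) conflict.

Yes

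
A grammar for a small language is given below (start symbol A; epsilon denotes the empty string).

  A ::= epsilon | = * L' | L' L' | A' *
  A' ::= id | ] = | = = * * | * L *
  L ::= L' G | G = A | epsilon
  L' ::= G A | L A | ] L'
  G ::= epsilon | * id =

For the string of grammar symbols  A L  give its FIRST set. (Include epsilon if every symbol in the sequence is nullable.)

Add FIRST(A)\{epsilon} = { *, =, ], id }; A is nullable, continue.
Add FIRST(L)\{epsilon} = { *, =, ], id }; L is nullable, continue.
Every symbol is nullable, so include epsilon.

{ *, =, ], id, epsilon }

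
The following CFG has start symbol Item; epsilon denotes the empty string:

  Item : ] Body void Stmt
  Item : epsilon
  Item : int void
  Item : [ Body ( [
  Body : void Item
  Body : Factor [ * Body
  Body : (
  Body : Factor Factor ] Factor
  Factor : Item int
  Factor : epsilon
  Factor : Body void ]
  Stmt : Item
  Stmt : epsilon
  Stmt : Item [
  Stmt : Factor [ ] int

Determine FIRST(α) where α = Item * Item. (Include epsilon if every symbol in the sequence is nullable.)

{ *, [, ], int }

Add FIRST(Item)\{epsilon} = { [, ], int }; Item is nullable, continue.
* is a terminal; add {*} and stop.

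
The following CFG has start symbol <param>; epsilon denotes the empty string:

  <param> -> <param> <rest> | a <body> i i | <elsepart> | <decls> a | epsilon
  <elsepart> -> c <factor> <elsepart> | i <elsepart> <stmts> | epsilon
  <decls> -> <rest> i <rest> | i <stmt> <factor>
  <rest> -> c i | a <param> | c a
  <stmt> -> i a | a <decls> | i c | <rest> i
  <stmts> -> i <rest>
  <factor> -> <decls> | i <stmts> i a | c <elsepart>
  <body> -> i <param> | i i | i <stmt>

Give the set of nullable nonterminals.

Directly nullable (have an epsilon-production): <param>, <elsepart>.
No other nonterminal has a production whose RHS symbols are all nullable.

{ <elsepart>, <param> }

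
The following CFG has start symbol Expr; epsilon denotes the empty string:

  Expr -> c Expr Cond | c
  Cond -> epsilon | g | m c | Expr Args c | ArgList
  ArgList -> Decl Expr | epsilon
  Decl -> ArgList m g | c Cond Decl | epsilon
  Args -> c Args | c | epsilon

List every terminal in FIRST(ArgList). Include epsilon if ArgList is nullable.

{ c, m, epsilon }

From ArgList -> Decl Expr: Decl nullable, take FIRST(Decl) ∪ FIRST(Expr) = { c, m }.
ArgList -> epsilon contributes epsilon.
Union: FIRST(ArgList) = { c, m, epsilon }.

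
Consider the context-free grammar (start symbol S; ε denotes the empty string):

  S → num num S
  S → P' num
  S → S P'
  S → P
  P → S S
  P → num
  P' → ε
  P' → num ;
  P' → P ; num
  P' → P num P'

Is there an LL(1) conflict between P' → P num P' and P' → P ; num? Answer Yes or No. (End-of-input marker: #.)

FIRST(P num P') = { num } and FIRST(P ; num) = { num }.
Both contain num, so the two alternatives are not disjoint — LL(1) conflict.

Yes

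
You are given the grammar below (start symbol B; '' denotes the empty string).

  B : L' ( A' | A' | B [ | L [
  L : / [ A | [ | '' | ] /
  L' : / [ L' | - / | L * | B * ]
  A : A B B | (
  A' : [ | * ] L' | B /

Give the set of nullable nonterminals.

{ L }

Directly nullable (have an ''-production): L.
No other nonterminal has a production whose RHS symbols are all nullable.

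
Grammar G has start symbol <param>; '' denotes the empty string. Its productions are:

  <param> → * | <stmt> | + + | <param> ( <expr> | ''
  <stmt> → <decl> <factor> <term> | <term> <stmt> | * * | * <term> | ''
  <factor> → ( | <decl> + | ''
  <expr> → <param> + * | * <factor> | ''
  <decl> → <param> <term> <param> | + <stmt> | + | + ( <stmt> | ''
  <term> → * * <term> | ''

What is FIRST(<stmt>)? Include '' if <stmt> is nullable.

From <stmt> → <decl> <factor> <term>: <decl>, <factor>, <term> nullable, take FIRST(<decl>) ∪ FIRST(<factor>) ∪ FIRST(<term>) = { (, *, + }; also '' since the whole RHS is nullable.
From <stmt> → <term> <stmt>: <term>, <stmt> nullable, take FIRST(<term>) ∪ FIRST(<stmt>) = { (, *, + }; also '' since the whole RHS is nullable.
<stmt> → * * contributes {*}.
<stmt> → * <term> contributes {*}.
<stmt> → '' contributes ''.
Union: FIRST(<stmt>) = { (, *, +, '' }.

{ (, *, +, '' }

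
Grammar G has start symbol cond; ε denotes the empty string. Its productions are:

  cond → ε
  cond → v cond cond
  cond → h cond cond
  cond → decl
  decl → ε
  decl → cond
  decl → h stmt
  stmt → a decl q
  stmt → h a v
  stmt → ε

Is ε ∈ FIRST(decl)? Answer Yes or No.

Yes

decl has an ε-production, so decl ⇒ ε.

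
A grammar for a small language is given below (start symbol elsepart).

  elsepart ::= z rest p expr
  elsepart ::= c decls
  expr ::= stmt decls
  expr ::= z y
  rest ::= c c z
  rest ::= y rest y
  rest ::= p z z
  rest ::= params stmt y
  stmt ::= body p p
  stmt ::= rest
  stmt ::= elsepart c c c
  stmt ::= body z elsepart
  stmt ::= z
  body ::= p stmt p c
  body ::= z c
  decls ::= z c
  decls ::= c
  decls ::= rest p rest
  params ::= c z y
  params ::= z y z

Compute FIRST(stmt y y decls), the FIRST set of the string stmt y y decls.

Add FIRST(stmt) = { c, p, y, z }; stmt is not nullable, stop.

{ c, p, y, z }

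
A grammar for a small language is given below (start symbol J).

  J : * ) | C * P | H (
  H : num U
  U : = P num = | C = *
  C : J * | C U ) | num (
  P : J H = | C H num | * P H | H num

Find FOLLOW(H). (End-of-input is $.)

In J : H (: add FIRST(() = { ( }.
In P : J H =: add FIRST(=) = { = }.
In P : C H num: add FIRST(num) = { num }.
In P : * P H: H is at the end, add FOLLOW(P) = { $, *, num }.
In P : H num: add FIRST(num) = { num }.
Union: FOLLOW(H) = { $, (, *, =, num }.

{ $, (, *, =, num }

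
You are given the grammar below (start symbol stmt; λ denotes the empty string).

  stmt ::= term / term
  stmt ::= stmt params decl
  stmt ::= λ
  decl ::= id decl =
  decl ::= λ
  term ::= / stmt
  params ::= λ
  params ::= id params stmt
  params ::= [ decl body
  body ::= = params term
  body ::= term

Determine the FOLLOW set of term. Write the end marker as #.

In stmt ::= term / term: add FIRST(/ term) = { / }.
In stmt ::= term / term: term is at the end, add FOLLOW(stmt) = { #, /, [, id }.
In body ::= = params term: term is at the end, add FOLLOW(body) = { #, /, [, id }.
In body ::= term: term is at the end, add FOLLOW(body) = { #, /, [, id }.
Union: FOLLOW(term) = { #, /, [, id }.

{ #, /, [, id }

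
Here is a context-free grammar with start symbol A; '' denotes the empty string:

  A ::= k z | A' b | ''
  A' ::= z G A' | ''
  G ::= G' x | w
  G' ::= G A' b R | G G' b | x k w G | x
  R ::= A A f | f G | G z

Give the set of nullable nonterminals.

Directly nullable (have an ''-production): A, A'.
No other nonterminal has a production whose RHS symbols are all nullable.

{ A, A' }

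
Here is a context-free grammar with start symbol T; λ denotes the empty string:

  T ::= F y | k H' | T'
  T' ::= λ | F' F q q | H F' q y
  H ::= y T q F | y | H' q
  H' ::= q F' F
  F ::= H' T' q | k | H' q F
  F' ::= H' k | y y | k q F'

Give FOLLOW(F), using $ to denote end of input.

{ $, k, q, y }

In T ::= F y: add FIRST(y) = { y }.
In T' ::= F' F q q: add FIRST(q q) = { q }.
In H ::= y T q F: F is at the end, add FOLLOW(H) = { k, q, y }.
In H' ::= q F' F: F is at the end, add FOLLOW(H') = { $, k, q, y }.
In F ::= H' q F: F is at the end, add FOLLOW(F) = { $, k, q, y }.
Union: FOLLOW(F) = { $, k, q, y }.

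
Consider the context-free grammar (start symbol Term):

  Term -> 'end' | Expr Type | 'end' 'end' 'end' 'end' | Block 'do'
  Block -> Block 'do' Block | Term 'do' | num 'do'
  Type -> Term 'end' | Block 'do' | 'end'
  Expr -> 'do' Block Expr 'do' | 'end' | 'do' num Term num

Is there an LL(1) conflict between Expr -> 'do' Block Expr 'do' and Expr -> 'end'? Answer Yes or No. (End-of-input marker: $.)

No

FIRST('do' Block Expr 'do') = { 'do' } and FIRST('end') = { 'end' }.
The FIRST sets are disjoint and neither alternative is nullable — no conflict.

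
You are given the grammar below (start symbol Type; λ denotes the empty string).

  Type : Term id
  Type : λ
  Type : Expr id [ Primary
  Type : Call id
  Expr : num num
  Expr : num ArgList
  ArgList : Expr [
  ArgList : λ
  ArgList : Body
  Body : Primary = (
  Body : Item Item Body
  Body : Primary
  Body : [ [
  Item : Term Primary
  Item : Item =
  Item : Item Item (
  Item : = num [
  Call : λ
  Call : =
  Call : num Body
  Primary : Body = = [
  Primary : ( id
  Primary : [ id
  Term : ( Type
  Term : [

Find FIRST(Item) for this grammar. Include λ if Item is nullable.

{ (, =, [ }

From Item : Term Primary: add FIRST(Term) = { (, [ }.
From Item : Item =: add FIRST(Item) = { (, =, [ }.
From Item : Item Item (: add FIRST(Item) = { (, =, [ }.
Item : = num [ contributes {=}.
Union: FIRST(Item) = { (, =, [ }.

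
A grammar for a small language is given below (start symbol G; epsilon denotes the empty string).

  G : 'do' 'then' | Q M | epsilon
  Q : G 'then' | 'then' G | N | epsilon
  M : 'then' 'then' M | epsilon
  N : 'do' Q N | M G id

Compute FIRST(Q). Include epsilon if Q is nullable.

From Q : G 'then': G nullable, take FIRST(G) ∪ {'then'} = { 'do', 'then', id }.
Q : 'then' G contributes {'then'}.
From Q : N: add FIRST(N) = { 'do', 'then', id }.
Q : epsilon contributes epsilon.
Union: FIRST(Q) = { 'do', 'then', id, epsilon }.

{ 'do', 'then', id, epsilon }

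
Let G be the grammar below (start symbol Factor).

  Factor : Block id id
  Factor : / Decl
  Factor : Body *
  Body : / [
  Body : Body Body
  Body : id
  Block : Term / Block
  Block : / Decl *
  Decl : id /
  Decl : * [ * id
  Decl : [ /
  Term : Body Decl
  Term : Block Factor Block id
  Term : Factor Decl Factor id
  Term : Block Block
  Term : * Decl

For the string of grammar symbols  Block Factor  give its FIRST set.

{ *, /, id }

Add FIRST(Block) = { *, /, id }; Block is not nullable, stop.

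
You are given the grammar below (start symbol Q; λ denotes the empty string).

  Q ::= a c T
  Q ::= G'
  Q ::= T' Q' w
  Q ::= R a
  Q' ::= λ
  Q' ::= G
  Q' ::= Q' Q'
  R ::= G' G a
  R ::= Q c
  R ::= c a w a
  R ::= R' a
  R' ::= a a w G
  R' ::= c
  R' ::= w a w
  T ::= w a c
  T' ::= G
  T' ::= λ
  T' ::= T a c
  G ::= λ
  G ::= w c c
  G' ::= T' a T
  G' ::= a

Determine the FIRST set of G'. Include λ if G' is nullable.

{ a, w }

From G' ::= T' a T: T' nullable, take FIRST(T') ∪ {a} = { a, w }.
G' ::= a contributes {a}.
Union: FIRST(G') = { a, w }.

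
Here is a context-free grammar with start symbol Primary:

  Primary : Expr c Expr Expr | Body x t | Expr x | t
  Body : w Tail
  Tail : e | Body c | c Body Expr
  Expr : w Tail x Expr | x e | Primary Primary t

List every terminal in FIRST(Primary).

From Primary : Expr c Expr Expr: add FIRST(Expr) = { t, w, x }.
From Primary : Body x t: add FIRST(Body) = { w }.
From Primary : Expr x: add FIRST(Expr) = { t, w, x }.
Primary : t contributes {t}.
Union: FIRST(Primary) = { t, w, x }.

{ t, w, x }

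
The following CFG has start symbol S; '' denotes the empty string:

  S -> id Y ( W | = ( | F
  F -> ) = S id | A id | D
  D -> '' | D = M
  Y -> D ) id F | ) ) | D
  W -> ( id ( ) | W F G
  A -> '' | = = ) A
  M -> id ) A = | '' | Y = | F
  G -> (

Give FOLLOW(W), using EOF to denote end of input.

In S -> id Y ( W: W is at the end, add FOLLOW(S) = { EOF, id }.
In W -> W F G: add FIRST(F G) = { (, ), =, id }.
Union: FOLLOW(W) = { EOF, (, ), =, id }.

{ EOF, (, ), =, id }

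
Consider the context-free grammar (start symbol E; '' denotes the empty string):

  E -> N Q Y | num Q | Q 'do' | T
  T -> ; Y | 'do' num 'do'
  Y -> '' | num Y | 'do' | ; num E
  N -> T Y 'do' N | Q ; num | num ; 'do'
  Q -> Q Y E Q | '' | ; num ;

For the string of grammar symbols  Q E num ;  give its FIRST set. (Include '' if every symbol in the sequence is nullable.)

Add FIRST(Q)\{''} = { 'do', ;, num }; Q is nullable, continue.
Add FIRST(E) = { 'do', ;, num }; E is not nullable, stop.

{ 'do', ;, num }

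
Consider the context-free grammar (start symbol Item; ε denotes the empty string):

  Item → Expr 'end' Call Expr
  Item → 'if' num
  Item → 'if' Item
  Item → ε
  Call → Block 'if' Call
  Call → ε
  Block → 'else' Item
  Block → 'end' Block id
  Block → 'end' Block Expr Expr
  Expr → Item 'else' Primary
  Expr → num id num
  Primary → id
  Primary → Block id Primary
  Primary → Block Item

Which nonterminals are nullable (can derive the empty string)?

Directly nullable (have an ε-production): Item, Call.
No other nonterminal has a production whose RHS symbols are all nullable.

{ Call, Item }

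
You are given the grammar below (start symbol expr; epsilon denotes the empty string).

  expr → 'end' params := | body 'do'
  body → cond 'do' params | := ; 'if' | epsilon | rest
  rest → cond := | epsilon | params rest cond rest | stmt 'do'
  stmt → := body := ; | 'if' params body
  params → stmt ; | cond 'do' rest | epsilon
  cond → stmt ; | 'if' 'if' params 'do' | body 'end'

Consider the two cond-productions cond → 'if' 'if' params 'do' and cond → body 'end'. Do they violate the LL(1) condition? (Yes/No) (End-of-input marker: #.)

Yes

FIRST('if' 'if' params 'do') = { 'if' } and FIRST(body 'end') = { 'end', 'if', := }.
Both contain 'if', so the two alternatives are not disjoint — LL(1) conflict.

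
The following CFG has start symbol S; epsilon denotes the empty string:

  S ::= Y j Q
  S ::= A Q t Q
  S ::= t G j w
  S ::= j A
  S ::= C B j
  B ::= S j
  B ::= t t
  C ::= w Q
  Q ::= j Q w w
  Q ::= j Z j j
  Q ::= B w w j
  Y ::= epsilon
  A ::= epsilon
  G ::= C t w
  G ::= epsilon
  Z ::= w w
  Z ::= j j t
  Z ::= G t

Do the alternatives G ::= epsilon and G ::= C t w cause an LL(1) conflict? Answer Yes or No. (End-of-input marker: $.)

FIRST(epsilon) = { epsilon } and FIRST(C t w) = { w }.
The first is nullable but FOLLOW(G) = { j, t } is disjoint from FIRST of the second.

No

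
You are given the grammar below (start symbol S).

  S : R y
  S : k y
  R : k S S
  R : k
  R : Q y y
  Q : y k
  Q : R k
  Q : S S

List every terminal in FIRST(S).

{ k, y }

From S : R y: add FIRST(R) = { k, y }.
S : k y contributes {k}.
Union: FIRST(S) = { k, y }.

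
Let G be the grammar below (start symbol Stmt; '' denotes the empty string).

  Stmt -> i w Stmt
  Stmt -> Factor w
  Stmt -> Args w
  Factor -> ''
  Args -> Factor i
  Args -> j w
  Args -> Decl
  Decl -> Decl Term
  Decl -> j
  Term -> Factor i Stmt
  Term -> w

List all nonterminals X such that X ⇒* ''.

Directly nullable (have an ''-production): Factor.
No other nonterminal has a production whose RHS symbols are all nullable.

{ Factor }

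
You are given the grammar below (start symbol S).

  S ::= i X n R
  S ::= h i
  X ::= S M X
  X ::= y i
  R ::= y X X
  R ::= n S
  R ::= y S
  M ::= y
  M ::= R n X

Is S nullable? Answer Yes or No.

No

No nonterminal in this grammar is nullable.
No production of S has an RHS whose symbols are all nullable, so S is not nullable.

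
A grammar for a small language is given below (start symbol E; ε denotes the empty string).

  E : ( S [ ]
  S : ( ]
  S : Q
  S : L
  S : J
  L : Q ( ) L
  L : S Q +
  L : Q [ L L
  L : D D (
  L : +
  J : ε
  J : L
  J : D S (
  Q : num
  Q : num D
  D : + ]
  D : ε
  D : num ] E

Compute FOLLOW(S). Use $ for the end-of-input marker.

In E : ( S [ ]: add FIRST([ ]) = { [ }.
In L : S Q +: add FIRST(Q +) = { num }.
In J : D S (: add FIRST(() = { ( }.
Union: FOLLOW(S) = { (, [, num }.

{ (, [, num }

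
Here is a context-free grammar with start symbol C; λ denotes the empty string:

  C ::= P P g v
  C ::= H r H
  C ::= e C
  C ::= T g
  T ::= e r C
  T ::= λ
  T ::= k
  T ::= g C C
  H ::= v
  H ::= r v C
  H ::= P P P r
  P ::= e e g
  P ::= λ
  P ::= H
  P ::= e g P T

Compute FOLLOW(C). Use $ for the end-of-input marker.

{ $, e, g, k, r, v }

C is the start symbol, so $ ∈ FOLLOW(C).
In C ::= e C: C is at the end, add FOLLOW(C) = { $, e, g, k, r, v }.
In T ::= e r C: C is at the end, add FOLLOW(T) = { e, g, k, r, v }.
In T ::= g C C: add FIRST(C) = { e, g, k, r, v }.
In T ::= g C C: C is at the end, add FOLLOW(T) = { e, g, k, r, v }.
In H ::= r v C: C is at the end, add FOLLOW(H) = { $, e, g, k, r, v }.
Union: FOLLOW(C) = { $, e, g, k, r, v }.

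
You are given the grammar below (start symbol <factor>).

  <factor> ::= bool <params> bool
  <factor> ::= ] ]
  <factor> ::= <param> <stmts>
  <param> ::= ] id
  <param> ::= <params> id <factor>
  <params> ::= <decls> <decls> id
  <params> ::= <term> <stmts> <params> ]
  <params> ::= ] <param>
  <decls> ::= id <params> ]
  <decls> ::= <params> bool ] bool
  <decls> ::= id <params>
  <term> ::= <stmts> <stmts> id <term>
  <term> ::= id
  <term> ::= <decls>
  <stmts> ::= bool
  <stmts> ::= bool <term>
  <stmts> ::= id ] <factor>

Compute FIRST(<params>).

{ ], bool, id }

From <params> ::= <decls> <decls> id: add FIRST(<decls>) = { ], bool, id }.
From <params> ::= <term> <stmts> <params> ]: add FIRST(<term>) = { ], bool, id }.
<params> ::= ] <param> contributes {]}.
Union: FIRST(<params>) = { ], bool, id }.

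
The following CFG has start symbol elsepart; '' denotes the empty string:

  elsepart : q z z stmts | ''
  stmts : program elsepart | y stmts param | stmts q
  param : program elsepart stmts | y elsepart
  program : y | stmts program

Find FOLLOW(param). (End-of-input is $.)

{ $, q, y }

In stmts : y stmts param: param is at the end, add FOLLOW(stmts) = { $, q, y }.
Union: FOLLOW(param) = { $, q, y }.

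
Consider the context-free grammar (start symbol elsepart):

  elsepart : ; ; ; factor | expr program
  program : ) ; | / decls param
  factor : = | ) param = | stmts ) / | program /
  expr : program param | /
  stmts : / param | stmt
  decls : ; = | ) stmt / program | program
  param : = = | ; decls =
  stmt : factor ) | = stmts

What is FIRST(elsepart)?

{ ), /, ; }

elsepart : ; ; ; factor contributes {;}.
From elsepart : expr program: add FIRST(expr) = { ), / }.
Union: FIRST(elsepart) = { ), /, ; }.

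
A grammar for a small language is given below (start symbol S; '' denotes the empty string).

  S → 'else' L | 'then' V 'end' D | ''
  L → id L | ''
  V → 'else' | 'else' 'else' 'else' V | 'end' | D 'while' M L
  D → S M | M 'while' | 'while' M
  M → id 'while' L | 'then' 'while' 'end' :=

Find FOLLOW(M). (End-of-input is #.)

{ #, 'end', 'then', 'while', id }

In V → D 'while' M L: add FIRST(L)\{''} = { id }.
  Since L is nullable, also add FOLLOW(V) = { 'end' }.
In D → S M: M is at the end, add FOLLOW(D) = { #, 'then', 'while', id }.
In D → M 'while': add FIRST('while') = { 'while' }.
In D → 'while' M: M is at the end, add FOLLOW(D) = { #, 'then', 'while', id }.
Union: FOLLOW(M) = { #, 'end', 'then', 'while', id }.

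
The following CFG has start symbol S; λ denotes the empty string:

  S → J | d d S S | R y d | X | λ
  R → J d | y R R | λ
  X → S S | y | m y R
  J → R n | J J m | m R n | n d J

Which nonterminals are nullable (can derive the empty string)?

Directly nullable (have an λ-production): S, R.
X → S S with every symbol nullable, so X is nullable.
No other nonterminal has a production whose RHS symbols are all nullable.

{ R, S, X }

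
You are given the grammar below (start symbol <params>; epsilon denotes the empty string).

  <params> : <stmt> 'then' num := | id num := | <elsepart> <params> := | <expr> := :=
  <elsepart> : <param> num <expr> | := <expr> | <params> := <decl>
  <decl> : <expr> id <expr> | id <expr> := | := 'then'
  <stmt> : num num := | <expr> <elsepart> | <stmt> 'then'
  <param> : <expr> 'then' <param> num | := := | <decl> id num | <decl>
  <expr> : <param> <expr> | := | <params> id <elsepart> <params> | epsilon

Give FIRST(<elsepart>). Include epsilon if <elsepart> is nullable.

{ 'then', :=, id, num }

From <elsepart> : <param> num <expr>: add FIRST(<param>) = { 'then', :=, id, num }.
<elsepart> : := <expr> contributes {:=}.
From <elsepart> : <params> := <decl>: add FIRST(<params>) = { 'then', :=, id, num }.
Union: FIRST(<elsepart>) = { 'then', :=, id, num }.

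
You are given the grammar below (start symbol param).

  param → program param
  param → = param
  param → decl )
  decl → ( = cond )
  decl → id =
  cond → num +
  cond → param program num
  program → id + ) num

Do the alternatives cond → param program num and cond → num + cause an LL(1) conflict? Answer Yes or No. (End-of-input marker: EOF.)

FIRST(param program num) = { (, =, id } and FIRST(num +) = { num }.
The FIRST sets are disjoint and neither alternative is nullable — no conflict.

No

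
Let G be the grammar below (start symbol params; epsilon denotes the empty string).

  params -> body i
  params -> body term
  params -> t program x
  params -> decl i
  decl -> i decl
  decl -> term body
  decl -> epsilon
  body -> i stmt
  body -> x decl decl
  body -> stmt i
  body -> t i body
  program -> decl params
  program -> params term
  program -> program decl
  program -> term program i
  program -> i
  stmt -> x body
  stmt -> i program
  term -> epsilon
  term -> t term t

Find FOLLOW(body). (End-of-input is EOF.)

In params -> body i: add FIRST(i) = { i }.
In params -> body term: add FIRST(term)\{epsilon} = { t }.
  Since term is nullable, also add FOLLOW(params) = { EOF, i, t, x }.
In decl -> term body: body is at the end, add FOLLOW(decl) = { EOF, i, t, x }.
In body -> t i body: body is at the end, add FOLLOW(body) = { EOF, i, t, x }.
In stmt -> x body: body is at the end, add FOLLOW(stmt) = { EOF, i, t, x }.
Union: FOLLOW(body) = { EOF, i, t, x }.

{ EOF, i, t, x }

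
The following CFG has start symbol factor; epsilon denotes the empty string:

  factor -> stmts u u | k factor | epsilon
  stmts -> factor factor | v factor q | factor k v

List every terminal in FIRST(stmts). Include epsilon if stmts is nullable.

{ k, u, v, epsilon }

From stmts -> factor factor: factor, factor nullable, take FIRST(factor) ∪ FIRST(factor) = { k, u, v }; also epsilon since the whole RHS is nullable.
stmts -> v factor q contributes {v}.
From stmts -> factor k v: factor nullable, take FIRST(factor) ∪ {k} = { k, u, v }.
Union: FIRST(stmts) = { k, u, v, epsilon }.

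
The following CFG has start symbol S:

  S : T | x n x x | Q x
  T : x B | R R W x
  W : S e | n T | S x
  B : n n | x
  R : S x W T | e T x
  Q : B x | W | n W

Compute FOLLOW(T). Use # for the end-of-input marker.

In S : T: T is at the end, add FOLLOW(S) = { #, e, x }.
In W : n T: T is at the end, add FOLLOW(W) = { e, n, x }.
In R : S x W T: T is at the end, add FOLLOW(R) = { e, n, x }.
In R : e T x: add FIRST(x) = { x }.
Union: FOLLOW(T) = { #, e, n, x }.

{ #, e, n, x }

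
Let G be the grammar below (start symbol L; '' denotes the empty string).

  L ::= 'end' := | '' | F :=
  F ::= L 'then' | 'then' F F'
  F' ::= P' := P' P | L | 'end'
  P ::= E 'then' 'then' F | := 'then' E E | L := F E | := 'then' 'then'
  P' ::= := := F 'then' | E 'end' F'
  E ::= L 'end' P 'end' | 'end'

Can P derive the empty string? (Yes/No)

No

Nullable nonterminals: F', L.
No production of P has an RHS whose symbols are all nullable, so P is not nullable.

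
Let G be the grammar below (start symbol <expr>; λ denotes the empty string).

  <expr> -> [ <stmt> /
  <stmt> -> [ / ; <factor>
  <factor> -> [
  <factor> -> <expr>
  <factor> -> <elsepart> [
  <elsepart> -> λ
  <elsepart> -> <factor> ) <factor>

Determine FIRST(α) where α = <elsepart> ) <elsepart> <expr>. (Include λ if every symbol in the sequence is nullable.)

{ ), [ }

Add FIRST(<elsepart>)\{λ} = { [ }; <elsepart> is nullable, continue.
) is a terminal; add {)} and stop.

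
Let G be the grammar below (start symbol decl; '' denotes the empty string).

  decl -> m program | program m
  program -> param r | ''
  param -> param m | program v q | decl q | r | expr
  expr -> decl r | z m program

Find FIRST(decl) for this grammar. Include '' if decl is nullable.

{ m, r, v, z }

decl -> m program contributes {m}.
From decl -> program m: program nullable, take FIRST(program) ∪ {m} = { m, r, v, z }.
Union: FIRST(decl) = { m, r, v, z }.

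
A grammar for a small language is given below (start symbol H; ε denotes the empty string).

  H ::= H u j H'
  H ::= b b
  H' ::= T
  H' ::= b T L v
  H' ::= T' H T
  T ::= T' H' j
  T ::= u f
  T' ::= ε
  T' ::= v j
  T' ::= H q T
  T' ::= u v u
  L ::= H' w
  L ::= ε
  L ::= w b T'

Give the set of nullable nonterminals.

Directly nullable (have an ε-production): T', L.
No other nonterminal has a production whose RHS symbols are all nullable.

{ L, T' }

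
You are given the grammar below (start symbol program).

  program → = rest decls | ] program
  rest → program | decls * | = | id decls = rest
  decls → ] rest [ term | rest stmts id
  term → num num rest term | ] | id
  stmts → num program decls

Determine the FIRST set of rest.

From rest → program: add FIRST(program) = { =, ] }.
From rest → decls *: add FIRST(decls) = { =, ], id }.
rest → = contributes {=}.
rest → id decls = rest contributes {id}.
Union: FIRST(rest) = { =, ], id }.

{ =, ], id }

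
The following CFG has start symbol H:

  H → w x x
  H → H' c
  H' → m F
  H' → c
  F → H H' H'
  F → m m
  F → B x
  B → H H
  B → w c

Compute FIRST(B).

{ c, m, w }

From B → H H: add FIRST(H) = { c, m, w }.
B → w c contributes {w}.
Union: FIRST(B) = { c, m, w }.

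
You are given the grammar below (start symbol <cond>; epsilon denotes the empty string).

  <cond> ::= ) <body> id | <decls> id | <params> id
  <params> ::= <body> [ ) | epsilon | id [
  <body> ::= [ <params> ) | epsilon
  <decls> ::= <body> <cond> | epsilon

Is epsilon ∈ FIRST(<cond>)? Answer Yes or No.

Nullable nonterminals: <body>, <decls>, <params>.
No production of <cond> has an RHS whose symbols are all nullable, so <cond> is not nullable.

No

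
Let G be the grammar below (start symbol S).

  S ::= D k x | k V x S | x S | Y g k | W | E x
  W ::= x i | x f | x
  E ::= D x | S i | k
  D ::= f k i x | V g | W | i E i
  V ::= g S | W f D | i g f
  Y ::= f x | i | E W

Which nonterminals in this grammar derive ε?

No nonterminal has an empty production or an RHS whose symbols are all nullable.

{ } (none)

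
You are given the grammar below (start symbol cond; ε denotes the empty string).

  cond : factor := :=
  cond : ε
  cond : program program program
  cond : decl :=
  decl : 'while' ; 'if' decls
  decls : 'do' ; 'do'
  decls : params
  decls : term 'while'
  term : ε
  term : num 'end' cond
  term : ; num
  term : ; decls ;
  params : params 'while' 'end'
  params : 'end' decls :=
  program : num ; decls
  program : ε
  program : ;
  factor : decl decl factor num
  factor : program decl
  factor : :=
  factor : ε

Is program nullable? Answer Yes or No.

program has an ε-production, so program ⇒ ε.

Yes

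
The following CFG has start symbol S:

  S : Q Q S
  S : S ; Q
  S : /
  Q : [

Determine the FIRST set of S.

From S : Q Q S: add FIRST(Q) = { [ }.
From S : S ; Q: add FIRST(S) = { /, [ }.
S : / contributes {/}.
Union: FIRST(S) = { /, [ }.

{ /, [ }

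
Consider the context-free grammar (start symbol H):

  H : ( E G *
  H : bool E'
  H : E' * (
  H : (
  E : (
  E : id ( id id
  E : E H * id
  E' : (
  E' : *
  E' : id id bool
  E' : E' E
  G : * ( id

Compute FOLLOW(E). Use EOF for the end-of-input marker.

{ EOF, (, *, bool, id }

In H : ( E G *: add FIRST(G *) = { * }.
In E : E H * id: add FIRST(H * id) = { (, *, bool, id }.
In E' : E' E: E is at the end, add FOLLOW(E') = { EOF, (, *, id }.
Union: FOLLOW(E) = { EOF, (, *, bool, id }.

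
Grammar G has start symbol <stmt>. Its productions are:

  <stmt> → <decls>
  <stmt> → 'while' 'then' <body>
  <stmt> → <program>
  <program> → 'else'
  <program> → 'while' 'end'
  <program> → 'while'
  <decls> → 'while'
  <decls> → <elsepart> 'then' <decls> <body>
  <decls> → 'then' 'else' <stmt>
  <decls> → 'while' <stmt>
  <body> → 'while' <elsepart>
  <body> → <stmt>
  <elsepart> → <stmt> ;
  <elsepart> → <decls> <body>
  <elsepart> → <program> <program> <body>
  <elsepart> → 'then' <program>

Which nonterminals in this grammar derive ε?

{ } (none)

No nonterminal has an empty production or an RHS whose symbols are all nullable.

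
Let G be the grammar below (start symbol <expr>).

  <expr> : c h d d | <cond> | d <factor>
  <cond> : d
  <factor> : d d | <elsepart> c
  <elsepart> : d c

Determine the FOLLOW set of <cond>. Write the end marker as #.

{ # }

In <expr> : <cond>: <cond> is at the end, add FOLLOW(<expr>) = { # }.
Union: FOLLOW(<cond>) = { # }.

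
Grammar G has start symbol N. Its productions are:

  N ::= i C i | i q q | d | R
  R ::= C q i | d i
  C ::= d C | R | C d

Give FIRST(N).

{ d, i }

N ::= i C i contributes {i}.
N ::= i q q contributes {i}.
N ::= d contributes {d}.
From N ::= R: add FIRST(R) = { d }.
Union: FIRST(N) = { d, i }.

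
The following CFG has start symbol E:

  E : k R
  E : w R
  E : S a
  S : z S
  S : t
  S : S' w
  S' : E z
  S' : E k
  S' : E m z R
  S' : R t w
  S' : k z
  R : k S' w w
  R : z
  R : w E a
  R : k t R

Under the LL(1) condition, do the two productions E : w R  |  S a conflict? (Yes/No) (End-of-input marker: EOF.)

Yes

FIRST(w R) = { w } and FIRST(S a) = { k, t, w, z }.
Both contain w, so the two alternatives are not disjoint — LL(1) conflict.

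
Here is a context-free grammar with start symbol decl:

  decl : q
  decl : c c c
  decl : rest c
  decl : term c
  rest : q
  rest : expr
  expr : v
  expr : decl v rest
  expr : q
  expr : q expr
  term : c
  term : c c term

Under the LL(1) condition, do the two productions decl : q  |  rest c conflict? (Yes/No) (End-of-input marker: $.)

FIRST(q) = { q } and FIRST(rest c) = { c, q, v }.
Both contain q, so the two alternatives are not disjoint — LL(1) conflict.

Yes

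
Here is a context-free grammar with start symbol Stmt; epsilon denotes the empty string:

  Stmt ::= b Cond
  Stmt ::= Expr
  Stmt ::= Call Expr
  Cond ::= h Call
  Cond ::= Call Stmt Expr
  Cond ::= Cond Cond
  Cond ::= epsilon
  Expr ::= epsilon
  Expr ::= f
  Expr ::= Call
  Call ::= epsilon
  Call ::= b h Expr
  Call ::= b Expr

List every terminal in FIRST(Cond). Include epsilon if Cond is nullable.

Cond ::= h Call contributes {h}.
From Cond ::= Call Stmt Expr: Call, Stmt, Expr nullable, take FIRST(Call) ∪ FIRST(Stmt) ∪ FIRST(Expr) = { b, f }; also epsilon since the whole RHS is nullable.
From Cond ::= Cond Cond: Cond, Cond nullable, take FIRST(Cond) ∪ FIRST(Cond) = { b, f, h }; also epsilon since the whole RHS is nullable.
Cond ::= epsilon contributes epsilon.
Union: FIRST(Cond) = { b, f, h, epsilon }.

{ b, f, h, epsilon }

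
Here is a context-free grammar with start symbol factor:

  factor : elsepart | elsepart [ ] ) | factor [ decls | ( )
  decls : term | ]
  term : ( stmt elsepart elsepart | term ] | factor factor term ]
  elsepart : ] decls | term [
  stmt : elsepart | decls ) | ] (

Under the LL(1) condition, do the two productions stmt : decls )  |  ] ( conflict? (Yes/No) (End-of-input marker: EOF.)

Yes

FIRST(decls )) = { (, ] } and FIRST(] () = { ] }.
Both contain ], so the two alternatives are not disjoint — LL(1) conflict.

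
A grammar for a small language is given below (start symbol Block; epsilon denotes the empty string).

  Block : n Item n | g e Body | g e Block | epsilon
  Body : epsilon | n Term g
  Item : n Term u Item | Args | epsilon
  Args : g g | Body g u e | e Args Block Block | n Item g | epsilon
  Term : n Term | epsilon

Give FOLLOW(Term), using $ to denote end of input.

{ g, u }

In Body : n Term g: add FIRST(g) = { g }.
In Item : n Term u Item: add FIRST(u Item) = { u }.
In Term : n Term: Term is at the end, add FOLLOW(Term) = { g, u }.
Union: FOLLOW(Term) = { g, u }.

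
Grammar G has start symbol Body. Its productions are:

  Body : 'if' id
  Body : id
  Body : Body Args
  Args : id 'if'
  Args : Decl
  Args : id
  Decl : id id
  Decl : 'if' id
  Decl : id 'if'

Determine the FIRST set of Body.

{ 'if', id }

Body : 'if' id contributes {'if'}.
Body : id contributes {id}.
From Body : Body Args: add FIRST(Body) = { 'if', id }.
Union: FIRST(Body) = { 'if', id }.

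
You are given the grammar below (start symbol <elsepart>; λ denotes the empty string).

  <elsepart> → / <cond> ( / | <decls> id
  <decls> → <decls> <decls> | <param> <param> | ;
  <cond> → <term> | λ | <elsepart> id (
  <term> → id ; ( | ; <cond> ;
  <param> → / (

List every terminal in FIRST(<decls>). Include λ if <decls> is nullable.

{ /, ; }

From <decls> → <decls> <decls>: add FIRST(<decls>) = { /, ; }.
From <decls> → <param> <param>: add FIRST(<param>) = { / }.
<decls> → ; contributes {;}.
Union: FIRST(<decls>) = { /, ; }.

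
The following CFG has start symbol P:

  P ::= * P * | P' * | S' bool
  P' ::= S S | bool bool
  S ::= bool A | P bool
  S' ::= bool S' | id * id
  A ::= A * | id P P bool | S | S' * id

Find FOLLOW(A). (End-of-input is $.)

{ *, bool, id }

In S ::= bool A: A is at the end, add FOLLOW(S) = { *, bool, id }.
In A ::= A *: add FIRST(*) = { * }.
Union: FOLLOW(A) = { *, bool, id }.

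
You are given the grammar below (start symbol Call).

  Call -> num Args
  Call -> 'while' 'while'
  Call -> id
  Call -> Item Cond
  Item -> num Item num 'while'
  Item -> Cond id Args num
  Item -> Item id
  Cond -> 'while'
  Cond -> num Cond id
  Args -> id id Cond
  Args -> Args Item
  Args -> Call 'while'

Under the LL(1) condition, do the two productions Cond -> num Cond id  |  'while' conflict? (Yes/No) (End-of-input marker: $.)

FIRST(num Cond id) = { num } and FIRST('while') = { 'while' }.
The FIRST sets are disjoint and neither alternative is nullable — no conflict.

No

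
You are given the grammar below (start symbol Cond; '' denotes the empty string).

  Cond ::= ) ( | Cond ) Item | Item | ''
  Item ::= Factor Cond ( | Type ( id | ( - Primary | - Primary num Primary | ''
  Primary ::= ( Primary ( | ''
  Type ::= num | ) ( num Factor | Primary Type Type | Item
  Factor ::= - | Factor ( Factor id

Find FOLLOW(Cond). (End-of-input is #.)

Cond is the start symbol, so # ∈ FOLLOW(Cond).
In Cond ::= Cond ) Item: add FIRST() Item) = { ) }.
In Item ::= Factor Cond (: add FIRST(() = { ( }.
Union: FOLLOW(Cond) = { #, (, ) }.

{ #, (, ) }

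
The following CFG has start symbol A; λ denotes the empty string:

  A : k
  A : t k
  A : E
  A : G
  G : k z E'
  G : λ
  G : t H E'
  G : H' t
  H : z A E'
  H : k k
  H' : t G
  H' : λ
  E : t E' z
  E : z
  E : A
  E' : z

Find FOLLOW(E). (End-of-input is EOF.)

In A : E: E is at the end, add FOLLOW(A) = { EOF, z }.
Union: FOLLOW(E) = { EOF, z }.

{ EOF, z }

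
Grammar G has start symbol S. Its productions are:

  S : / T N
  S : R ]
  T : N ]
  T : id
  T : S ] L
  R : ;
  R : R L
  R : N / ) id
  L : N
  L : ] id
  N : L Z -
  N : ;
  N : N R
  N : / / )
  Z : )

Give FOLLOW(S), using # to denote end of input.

S is the start symbol, so # ∈ FOLLOW(S).
In T : S ] L: add FIRST(] L) = { ] }.
Union: FOLLOW(S) = { #, ] }.

{ #, ] }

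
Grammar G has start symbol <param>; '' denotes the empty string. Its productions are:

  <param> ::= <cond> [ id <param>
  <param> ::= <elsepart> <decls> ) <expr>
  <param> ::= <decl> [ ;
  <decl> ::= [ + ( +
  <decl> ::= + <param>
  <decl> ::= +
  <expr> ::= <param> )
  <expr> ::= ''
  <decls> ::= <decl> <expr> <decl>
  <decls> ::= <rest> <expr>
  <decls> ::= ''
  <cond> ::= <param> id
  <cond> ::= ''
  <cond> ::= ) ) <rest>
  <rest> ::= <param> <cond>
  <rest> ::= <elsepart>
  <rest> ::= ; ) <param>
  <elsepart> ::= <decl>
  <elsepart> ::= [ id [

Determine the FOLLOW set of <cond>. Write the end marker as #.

{ ), +, [ }

In <param> ::= <cond> [ id <param>: add FIRST([ id <param>) = { [ }.
In <rest> ::= <param> <cond>: <cond> is at the end, add FOLLOW(<rest>) = { ), +, [ }.
Union: FOLLOW(<cond>) = { ), +, [ }.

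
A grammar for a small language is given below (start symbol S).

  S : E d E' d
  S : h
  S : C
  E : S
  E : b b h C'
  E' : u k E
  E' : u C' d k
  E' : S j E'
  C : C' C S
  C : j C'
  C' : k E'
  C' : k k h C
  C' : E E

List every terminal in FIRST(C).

{ b, h, j, k }

From C : C' C S: add FIRST(C') = { b, h, j, k }.
C : j C' contributes {j}.
Union: FIRST(C) = { b, h, j, k }.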